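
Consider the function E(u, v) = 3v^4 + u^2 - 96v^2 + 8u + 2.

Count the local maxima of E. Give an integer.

0

E separates as a function of u plus a function of v, so ∇E=0 decouples.
∂E/∂u = 2(u + 4) = 0 at u ∈ {-4}; ∂E/∂v = 12v(v - 4)(v + 4) = 0 at v ∈ {-4, 0, 4}.
The Hessian is diagonal: diag(E_uu, E_vv). Second derivatives: E_uu(-4)=2; E_vv(-4)=384, E_vv(0)=-192, E_vv(4)=384.
Local maxima occur where both diagonal entries negative: none. Count: 0.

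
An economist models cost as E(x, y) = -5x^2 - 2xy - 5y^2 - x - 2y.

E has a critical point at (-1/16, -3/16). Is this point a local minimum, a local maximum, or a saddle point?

local maximum

The Hessian of E is constant: H = [[-10, -2], [-2, -10]].
det(H) = (-10)·(-10) − (-2)² = 96.
det(H) > 0 and tr(H) = -20 < 0, so H is negative definite and the point is a local maximum.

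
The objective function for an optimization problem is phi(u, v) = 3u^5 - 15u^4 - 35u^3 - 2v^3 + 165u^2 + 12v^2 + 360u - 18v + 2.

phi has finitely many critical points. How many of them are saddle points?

phi separates as a function of u plus a function of v, so ∇phi=0 decouples.
∂phi/∂u = 15(u - 4)(u - 3)(u + 1)(u + 2) = 0 at u ∈ {-2, -1, 3, 4}; ∂phi/∂v = -6(v - 3)(v - 1) = 0 at v ∈ {1, 3}.
The Hessian is diagonal: diag(phi_uu, phi_vv). Second derivatives: phi_uu(-2)=-450, phi_uu(-1)=300, phi_uu(3)=-300, phi_uu(4)=450; phi_vv(1)=12, phi_vv(3)=-12.
Saddle points occur where the two diagonal entries have opposite signs: (-2, 1), (-1, 3), (3, 1), (4, 3). Count: 4.

4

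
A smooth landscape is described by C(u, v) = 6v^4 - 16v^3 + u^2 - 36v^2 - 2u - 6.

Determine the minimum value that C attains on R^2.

C(u,v) separates as P(u) + Q(v) − 6, so its minimum is min P + min Q − 6.
P'(u) = 2u - 2 vanishes at u ∈ {1}; Q'(v) = 24v(v - 3)(v + 1) vanishes at v ∈ {-1, 0, 3}.
Local minima of P (where P''>0): P(1)=-1. Local minima of Q: Q(-1)=-14, Q(3)=-270.
So the global minimum of C is P(1) + Q(3) − 6 = -1 − 270 − 6 = -277, attained at (1, 3).

-277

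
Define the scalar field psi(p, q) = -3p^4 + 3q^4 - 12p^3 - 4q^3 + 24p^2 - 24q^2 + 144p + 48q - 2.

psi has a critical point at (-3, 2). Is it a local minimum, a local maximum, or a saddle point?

saddle point

The mixed partial ∂²psi/∂p∂q is 0, so the Hessian at any point is diag(psi_pp, psi_qq) = diag(12(-3p^2 - 6p + 4), 12(3q^2 - 2q - 4)).
At (-3, 2): H = diag(-60, 48).
The eigenvalues have opposite signs, so H is indefinite: a saddle point.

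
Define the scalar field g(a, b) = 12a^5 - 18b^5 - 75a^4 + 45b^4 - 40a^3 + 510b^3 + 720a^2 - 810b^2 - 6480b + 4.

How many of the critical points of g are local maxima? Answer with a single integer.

g separates as a function of a plus a function of b, so ∇g=0 decouples.
∂g/∂a = 60a(a - 4)(a - 3)(a + 2) = 0 at a ∈ {-2, 0, 3, 4}; ∂g/∂b = -90(b - 4)(b - 3)(b + 2)(b + 3) = 0 at b ∈ {-3, -2, 3, 4}.
The Hessian is diagonal: diag(g_aa, g_bb). Second derivatives: g_aa(-2)=-3600, g_aa(0)=1440, g_aa(3)=-900, g_aa(4)=1440; g_bb(-3)=3780, g_bb(-2)=-2700, g_bb(3)=2700, g_bb(4)=-3780.
Local maxima occur where both diagonal entries negative: (-2, -2), (-2, 4), (3, -2), (3, 4). Count: 4.

4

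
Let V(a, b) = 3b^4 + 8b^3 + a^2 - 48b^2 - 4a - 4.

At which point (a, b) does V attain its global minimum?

V(a,b) separates as P(a) + Q(b) − 4, so its minimum is min P + min Q − 4.
P'(a) = 2a - 4 vanishes at a ∈ {2}; Q'(b) = 12b(b - 2)(b + 4) vanishes at b ∈ {-4, 0, 2}.
Local minima of P (where P''>0): P(2)=-4. Local minima of Q: Q(-4)=-512, Q(2)=-80.
So the global minimum of V is P(2) + Q(-4) − 4 = -4 − 512 − 4 = -520, attained at (2, -4).

(2, -4)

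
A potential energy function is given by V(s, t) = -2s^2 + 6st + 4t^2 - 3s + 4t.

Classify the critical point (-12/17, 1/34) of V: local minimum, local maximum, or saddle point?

The Hessian of V is constant: H = [[-4, 6], [6, 8]].
det(H) = (-4)·8 − 6² = -68.
Since det(H) < 0, H is indefinite and the critical point is a saddle point.

saddle point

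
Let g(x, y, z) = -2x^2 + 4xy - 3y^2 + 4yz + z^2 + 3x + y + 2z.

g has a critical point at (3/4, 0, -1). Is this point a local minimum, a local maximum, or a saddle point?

saddle point

The Hessian is constant: H = [[-4, 4, 0], [4, -6, 4], [0, 4, 2]].
Leading principal minors: Δ₁ = -4, Δ₂ = 8, Δ₃ = 80.
The minors fit neither the all-positive nor the alternating-sign pattern, so H is indefinite: a saddle point.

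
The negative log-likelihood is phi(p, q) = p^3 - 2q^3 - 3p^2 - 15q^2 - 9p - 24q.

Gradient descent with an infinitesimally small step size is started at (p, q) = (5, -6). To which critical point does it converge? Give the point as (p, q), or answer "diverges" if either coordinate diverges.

(3, -4)

phi is separable, so gradient descent decouples: p follows -∂phi/∂p, q follows -∂phi/∂q.
∂phi/∂p = 3(p - 3)(p + 1); at p=5 this is 36, so p decreases.
∂phi/∂q = -6(q + 1)(q + 4); at q=-6 this is -60, so q increases.
p converges to its nearest critical value 3 (a local min of the p-part); q converges to -4. The iterate converges to (3, -4).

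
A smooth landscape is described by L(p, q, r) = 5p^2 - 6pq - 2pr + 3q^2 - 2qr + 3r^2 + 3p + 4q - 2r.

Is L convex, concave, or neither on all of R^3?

convex

L is quadratic, so its Hessian is the constant matrix H = [[10, -6, -2], [-6, 6, -2], [-2, -2, 6]].
Leading principal minors: 10, 24, 32.
All positive ⇒ H ≻ 0 ⇒ convex.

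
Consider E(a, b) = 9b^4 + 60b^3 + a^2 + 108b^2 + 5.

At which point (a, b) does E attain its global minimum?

E(a,b) separates as P(a) + Q(b) + 5, so its minimum is min P + min Q + 5.
P'(a) = 2a vanishes at a ∈ {0}; Q'(b) = 36b(b + 2)(b + 3) vanishes at b ∈ {-3, -2, 0}.
Local minima of P (where P''>0): P(0)=0. Local minima of Q: Q(-3)=81, Q(0)=0.
So the global minimum of E is P(0) + Q(0) + 5 = 0 + 0 + 5 = 5, attained at (0, 0).

(0, 0)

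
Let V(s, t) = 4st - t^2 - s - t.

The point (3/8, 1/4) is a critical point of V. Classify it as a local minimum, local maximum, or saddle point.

saddle point

The Hessian of V is constant: H = [[0, 4], [4, -2]].
det(H) = 0·(-2) − 4² = -16.
Since det(H) < 0, H is indefinite and the critical point is a saddle point.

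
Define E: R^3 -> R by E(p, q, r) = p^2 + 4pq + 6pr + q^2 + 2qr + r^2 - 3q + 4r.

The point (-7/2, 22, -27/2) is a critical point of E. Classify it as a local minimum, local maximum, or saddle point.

saddle point

The Hessian is constant: H = [[2, 4, 6], [4, 2, 2], [6, 2, 2]].
Leading principal minors: Δ₁ = 2, Δ₂ = -12, Δ₃ = -8.
The minors fit neither the all-positive nor the alternating-sign pattern, so H is indefinite: a saddle point.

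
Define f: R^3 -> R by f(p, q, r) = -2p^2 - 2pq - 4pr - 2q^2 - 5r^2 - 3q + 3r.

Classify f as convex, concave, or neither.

concave

f is quadratic, so its Hessian is the constant matrix H = [[-4, -2, -4], [-2, -4, 0], [-4, 0, -10]].
Leading principal minors: -4, 12, -56.
Signs alternate −, +, − ⇒ H ≺ 0 ⇒ concave.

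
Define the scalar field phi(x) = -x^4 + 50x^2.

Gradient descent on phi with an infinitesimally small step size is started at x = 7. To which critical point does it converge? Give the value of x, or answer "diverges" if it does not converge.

diverges

phi'(x) = -4x(x - 5)(x + 5), so phi'(7) = -672.
Gradient descent moves in the -phi' direction, i.e. x is increasing.
There is no critical point above x=7, and phi' keeps the same sign, so the iterate runs off to +∞.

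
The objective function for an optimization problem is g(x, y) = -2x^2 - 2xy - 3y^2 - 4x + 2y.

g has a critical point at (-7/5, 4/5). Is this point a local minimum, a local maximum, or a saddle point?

The Hessian of g is constant: H = [[-4, -2], [-2, -6]].
det(H) = (-4)·(-6) − (-2)² = 20.
det(H) > 0 and tr(H) = -10 < 0, so H is negative definite and the point is a local maximum.

local maximum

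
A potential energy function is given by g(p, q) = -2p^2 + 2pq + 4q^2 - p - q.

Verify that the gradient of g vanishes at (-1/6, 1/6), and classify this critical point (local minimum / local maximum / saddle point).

∇g = (-4p + 2q - 1, 2p + 8q - 1); substituting (-1/6, 1/6) gives ∇g = (0, 0), so (-1/6, 1/6) is indeed a critical point.
The Hessian of g is constant: H = [[-4, 2], [2, 8]].
det(H) = (-4)·8 − 2² = -36.
Since det(H) < 0, H is indefinite and the critical point is a saddle point.

saddle point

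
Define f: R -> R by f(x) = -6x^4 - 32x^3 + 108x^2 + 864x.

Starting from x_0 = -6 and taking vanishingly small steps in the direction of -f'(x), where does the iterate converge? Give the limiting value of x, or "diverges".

diverges

f'(x) = -24(x - 3)(x + 3)(x + 4), so f'(-6) = 1296.
Gradient descent moves in the -f' direction, i.e. x is decreasing.
There is no critical point below x=-6, and f' keeps the same sign, so the iterate runs off to −∞.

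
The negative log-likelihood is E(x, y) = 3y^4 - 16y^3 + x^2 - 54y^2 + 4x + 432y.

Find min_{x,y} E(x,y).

-1111

E(x,y) separates as P(x) + Q(y), so its minimum is min P + min Q.
P'(x) = 2x + 4 vanishes at x ∈ {-2}; Q'(y) = 12(y - 4)(y - 3)(y + 3) vanishes at y ∈ {-3, 3, 4}.
Local minima of P (where P''>0): P(-2)=-4. Local minima of Q: Q(-3)=-1107, Q(4)=608.
So the global minimum of E is P(-2) + Q(-3) = -4 − 1107 = -1111, attained at (-2, -3).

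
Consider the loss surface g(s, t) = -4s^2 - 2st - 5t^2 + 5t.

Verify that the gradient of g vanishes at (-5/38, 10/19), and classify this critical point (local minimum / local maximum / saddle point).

local maximum

∇g = (-8s - 2t, -2s - 10t + 5); substituting (-5/38, 10/19) gives ∇g = (0, 0), so (-5/38, 10/19) is indeed a critical point.
The Hessian of g is constant: H = [[-8, -2], [-2, -10]].
det(H) = (-8)·(-10) − (-2)² = 76.
det(H) > 0 and tr(H) = -18 < 0, so H is negative definite and the point is a local maximum.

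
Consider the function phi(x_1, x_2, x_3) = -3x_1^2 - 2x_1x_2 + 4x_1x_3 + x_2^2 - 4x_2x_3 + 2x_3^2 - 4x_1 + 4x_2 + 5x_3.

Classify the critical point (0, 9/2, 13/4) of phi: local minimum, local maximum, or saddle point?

saddle point

The Hessian is constant: H = [[-6, -2, 4], [-2, 2, -4], [4, -4, 4]].
Leading principal minors: Δ₁ = -6, Δ₂ = -16, Δ₃ = 64.
The minors fit neither the all-positive nor the alternating-sign pattern, so H is indefinite: a saddle point.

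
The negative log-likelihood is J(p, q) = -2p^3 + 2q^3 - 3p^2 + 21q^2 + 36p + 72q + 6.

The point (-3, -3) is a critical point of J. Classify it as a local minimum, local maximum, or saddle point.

local minimum

The mixed partial ∂²J/∂p∂q is 0, so the Hessian at any point is diag(J_pp, J_qq) = diag(-6(2p + 1), 6(2q + 7)).
At (-3, -3): H = diag(30, 6).
Both eigenvalues are positive, so H is positive definite: a local minimum.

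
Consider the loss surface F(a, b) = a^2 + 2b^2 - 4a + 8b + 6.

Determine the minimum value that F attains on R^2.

-6

F(a,b) separates as P(a) + Q(b) + 6, so its minimum is min P + min Q + 6.
P'(a) = 2a - 4 vanishes at a ∈ {2}; Q'(b) = 4b + 8 vanishes at b ∈ {-2}.
Local minima of P (where P''>0): P(2)=-4. Local minima of Q: Q(-2)=-8.
So the global minimum of F is P(2) + Q(-2) + 6 = -4 − 8 + 6 = -6, attained at (2, -2).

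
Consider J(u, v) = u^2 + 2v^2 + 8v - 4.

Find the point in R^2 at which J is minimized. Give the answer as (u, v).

(0, -2)

J(u,v) separates as P(u) + Q(v) − 4, so its minimum is min P + min Q − 4.
P'(u) = 2u vanishes at u ∈ {0}; Q'(v) = 4v + 8 vanishes at v ∈ {-2}.
Local minima of P (where P''>0): P(0)=0. Local minima of Q: Q(-2)=-8.
So the global minimum of J is P(0) + Q(-2) − 4 = 0 − 8 − 4 = -12, attained at (0, -2).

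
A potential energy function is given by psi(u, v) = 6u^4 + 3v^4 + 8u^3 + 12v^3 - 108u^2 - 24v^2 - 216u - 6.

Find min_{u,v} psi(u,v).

-1308

psi(u,v) separates as P(u) + Q(v) − 6, so its minimum is min P + min Q − 6.
P'(u) = 24(u - 3)(u + 1)(u + 3) vanishes at u ∈ {-3, -1, 3}; Q'(v) = 12v(v - 1)(v + 4) vanishes at v ∈ {-4, 0, 1}.
Local minima of P (where P''>0): P(-3)=-54, P(3)=-918. Local minima of Q: Q(-4)=-384, Q(1)=-9.
So the global minimum of psi is P(3) + Q(-4) − 6 = -918 − 384 − 6 = -1308, attained at (3, -4).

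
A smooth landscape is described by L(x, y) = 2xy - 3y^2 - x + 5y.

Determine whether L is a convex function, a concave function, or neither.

L is quadratic, so its Hessian is the constant matrix H = [[0, 2], [2, -6]].
det(H) = -4, tr(H) = -6.
det(H) < 0, so H is indefinite: neither convex nor concave.

neither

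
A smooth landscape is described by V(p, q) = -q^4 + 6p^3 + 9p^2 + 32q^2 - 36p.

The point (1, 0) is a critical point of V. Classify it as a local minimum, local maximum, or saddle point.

local minimum

The mixed partial ∂²V/∂p∂q is 0, so the Hessian at any point is diag(V_pp, V_qq) = diag(18(2p + 1), 4(-3q^2 + 16)).
At (1, 0): H = diag(54, 64).
Both eigenvalues are positive, so H is positive definite: a local minimum.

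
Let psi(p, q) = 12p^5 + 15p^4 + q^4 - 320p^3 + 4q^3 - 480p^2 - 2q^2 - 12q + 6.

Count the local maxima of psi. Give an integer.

psi separates as a function of p plus a function of q, so ∇psi=0 decouples.
∂psi/∂p = 60p(p - 4)(p + 1)(p + 4) = 0 at p ∈ {-4, -1, 0, 4}; ∂psi/∂q = 4(q - 1)(q + 1)(q + 3) = 0 at q ∈ {-3, -1, 1}.
The Hessian is diagonal: diag(psi_pp, psi_qq). Second derivatives: psi_pp(-4)=-5760, psi_pp(-1)=900, psi_pp(0)=-960, psi_pp(4)=9600; psi_qq(-3)=32, psi_qq(-1)=-16, psi_qq(1)=32.
Local maxima occur where both diagonal entries negative: (-4, -1), (0, -1). Count: 2.

2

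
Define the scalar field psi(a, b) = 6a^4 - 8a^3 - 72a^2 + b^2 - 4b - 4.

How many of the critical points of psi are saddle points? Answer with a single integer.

1

psi separates as a function of a plus a function of b, so ∇psi=0 decouples.
∂psi/∂a = 24a(a - 3)(a + 2) = 0 at a ∈ {-2, 0, 3}; ∂psi/∂b = 2(b - 2) = 0 at b ∈ {2}.
The Hessian is diagonal: diag(psi_aa, psi_bb). Second derivatives: psi_aa(-2)=240, psi_aa(0)=-144, psi_aa(3)=360; psi_bb(2)=2.
Saddle points occur where the two diagonal entries have opposite signs: (0, 2). Count: 1.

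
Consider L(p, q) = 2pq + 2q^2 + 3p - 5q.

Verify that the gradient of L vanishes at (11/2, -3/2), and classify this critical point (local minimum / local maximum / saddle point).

saddle point

∇L = (2q + 3, 2p + 4q - 5); substituting (11/2, -3/2) gives ∇L = (0, 0), so (11/2, -3/2) is indeed a critical point.
The Hessian of L is constant: H = [[0, 2], [2, 4]].
det(H) = 0·4 − 2² = -4.
Since det(H) < 0, H is indefinite and the critical point is a saddle point.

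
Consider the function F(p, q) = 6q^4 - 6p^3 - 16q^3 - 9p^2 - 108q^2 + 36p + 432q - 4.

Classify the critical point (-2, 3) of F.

local minimum

The mixed partial ∂²F/∂p∂q is 0, so the Hessian at any point is diag(F_pp, F_qq) = diag(-18(2p + 1), 24(3q^2 - 4q - 9)).
At (-2, 3): H = diag(54, 144).
Both eigenvalues are positive, so H is positive definite: a local minimum.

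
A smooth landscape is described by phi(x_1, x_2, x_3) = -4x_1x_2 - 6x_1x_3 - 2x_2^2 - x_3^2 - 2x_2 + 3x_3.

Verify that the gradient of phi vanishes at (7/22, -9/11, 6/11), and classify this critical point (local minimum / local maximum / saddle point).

saddle point

∇phi = (-4x_2 - 6x_3, -4x_1 - 4x_2 - 2, -6x_1 - 2x_3 + 3); substituting (7/22, -9/11, 6/11) gives ∇phi = (0, 0, 0), so (7/22, -9/11, 6/11) is indeed a critical point.
The Hessian is constant: H = [[0, -4, -6], [-4, -4, 0], [-6, 0, -2]].
Leading principal minors: Δ₁ = 0, Δ₂ = -16, Δ₃ = 176.
The minors fit neither the all-positive nor the alternating-sign pattern, so H is indefinite: a saddle point.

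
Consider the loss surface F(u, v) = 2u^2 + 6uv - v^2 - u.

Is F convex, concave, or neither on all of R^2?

F is quadratic, so its Hessian is the constant matrix H = [[4, 6], [6, -2]].
det(H) = -44, tr(H) = 2.
det(H) < 0, so H is indefinite: neither convex nor concave.

neither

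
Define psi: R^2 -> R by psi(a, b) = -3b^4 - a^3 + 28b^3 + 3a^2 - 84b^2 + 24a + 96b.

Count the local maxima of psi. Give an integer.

2

psi separates as a function of a plus a function of b, so ∇psi=0 decouples.
∂psi/∂a = -3(a - 4)(a + 2) = 0 at a ∈ {-2, 4}; ∂psi/∂b = -12(b - 4)(b - 2)(b - 1) = 0 at b ∈ {1, 2, 4}.
The Hessian is diagonal: diag(psi_aa, psi_bb). Second derivatives: psi_aa(-2)=18, psi_aa(4)=-18; psi_bb(1)=-36, psi_bb(2)=24, psi_bb(4)=-72.
Local maxima occur where both diagonal entries negative: (4, 1), (4, 4). Count: 2.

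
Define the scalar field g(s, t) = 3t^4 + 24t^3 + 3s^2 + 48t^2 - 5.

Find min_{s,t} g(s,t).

-5

g(s,t) separates as P(s) + Q(t) − 5, so its minimum is min P + min Q − 5.
P'(s) = 6s vanishes at s ∈ {0}; Q'(t) = 12t(t + 2)(t + 4) vanishes at t ∈ {-4, -2, 0}.
Local minima of P (where P''>0): P(0)=0. Local minima of Q: Q(-4)=0, Q(0)=0.
So the global minimum of g is P(0) + Q(-4) − 5 = 0 + 0 − 5 = -5, attained at (0, -4).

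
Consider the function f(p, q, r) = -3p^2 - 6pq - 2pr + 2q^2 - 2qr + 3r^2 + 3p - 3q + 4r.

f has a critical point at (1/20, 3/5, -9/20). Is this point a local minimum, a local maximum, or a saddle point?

The Hessian is constant: H = [[-6, -6, -2], [-6, 4, -2], [-2, -2, 6]].
Leading principal minors: Δ₁ = -6, Δ₂ = -60, Δ₃ = -400.
The minors fit neither the all-positive nor the alternating-sign pattern, so H is indefinite: a saddle point.

saddle point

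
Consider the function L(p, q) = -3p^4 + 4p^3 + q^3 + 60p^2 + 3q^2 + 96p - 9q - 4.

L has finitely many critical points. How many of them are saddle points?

L separates as a function of p plus a function of q, so ∇L=0 decouples.
∂L/∂p = -12(p - 4)(p + 1)(p + 2) = 0 at p ∈ {-2, -1, 4}; ∂L/∂q = 3(q - 1)(q + 3) = 0 at q ∈ {-3, 1}.
The Hessian is diagonal: diag(L_pp, L_qq). Second derivatives: L_pp(-2)=-72, L_pp(-1)=60, L_pp(4)=-360; L_qq(-3)=-12, L_qq(1)=12.
Saddle points occur where the two diagonal entries have opposite signs: (-2, 1), (-1, -3), (4, 1). Count: 3.

3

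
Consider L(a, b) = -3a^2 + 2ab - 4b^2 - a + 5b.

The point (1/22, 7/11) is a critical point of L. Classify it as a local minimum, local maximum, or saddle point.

local maximum

The Hessian of L is constant: H = [[-6, 2], [2, -8]].
det(H) = (-6)·(-8) − 2² = 44.
det(H) > 0 and tr(H) = -14 < 0, so H is negative definite and the point is a local maximum.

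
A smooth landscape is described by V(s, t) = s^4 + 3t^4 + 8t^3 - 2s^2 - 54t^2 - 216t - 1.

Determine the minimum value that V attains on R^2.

V(s,t) separates as P(s) + Q(t) − 1, so its minimum is min P + min Q − 1.
P'(s) = 4s(s - 1)(s + 1) vanishes at s ∈ {-1, 0, 1}; Q'(t) = 12(t - 3)(t + 2)(t + 3) vanishes at t ∈ {-3, -2, 3}.
Local minima of P (where P''>0): P(-1)=-1, P(1)=-1. Local minima of Q: Q(-3)=189, Q(3)=-675.
So the global minimum of V is P(-1) + Q(3) − 1 = -1 − 675 − 1 = -677, attained at (-1, 3).

-677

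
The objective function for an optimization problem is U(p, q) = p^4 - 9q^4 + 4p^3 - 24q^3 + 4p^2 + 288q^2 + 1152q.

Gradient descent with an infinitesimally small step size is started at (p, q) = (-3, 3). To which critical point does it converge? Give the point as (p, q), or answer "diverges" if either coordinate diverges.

U is separable, so gradient descent decouples: p follows -∂U/∂p, q follows -∂U/∂q.
∂U/∂p = 4p(p + 1)(p + 2); at p=-3 this is -24, so p increases.
∂U/∂q = -36(q - 4)(q + 2)(q + 4); at q=3 this is 1260, so q decreases.
p converges to its nearest critical value -2 (a local min of the p-part); q converges to -2. The iterate converges to (-2, -2).

(-2, -2)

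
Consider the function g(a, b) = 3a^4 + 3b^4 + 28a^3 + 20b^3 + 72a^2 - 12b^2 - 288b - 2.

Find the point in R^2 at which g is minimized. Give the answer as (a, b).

(0, 2)

g(a,b) separates as P(a) + Q(b) − 2, so its minimum is min P + min Q − 2.
P'(a) = 12a(a + 3)(a + 4) vanishes at a ∈ {-4, -3, 0}; Q'(b) = 12(b - 2)(b + 3)(b + 4) vanishes at b ∈ {-4, -3, 2}.
Local minima of P (where P''>0): P(-4)=128, P(0)=0. Local minima of Q: Q(-4)=448, Q(2)=-416.
So the global minimum of g is P(0) + Q(2) − 2 = 0 − 416 − 2 = -418, attained at (0, 2).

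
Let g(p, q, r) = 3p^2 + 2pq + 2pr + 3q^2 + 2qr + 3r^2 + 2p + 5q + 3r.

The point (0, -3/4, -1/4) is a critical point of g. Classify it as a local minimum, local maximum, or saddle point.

local minimum

The Hessian is constant: H = [[6, 2, 2], [2, 6, 2], [2, 2, 6]].
Leading principal minors: Δ₁ = 6, Δ₂ = 32, Δ₃ = 160.
All leading minors are positive, so H is positive definite: a local minimum.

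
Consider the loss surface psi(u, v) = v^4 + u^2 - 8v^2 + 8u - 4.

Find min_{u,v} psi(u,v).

psi(u,v) separates as P(u) + Q(v) − 4, so its minimum is min P + min Q − 4.
P'(u) = 2u + 8 vanishes at u ∈ {-4}; Q'(v) = 4v(v - 2)(v + 2) vanishes at v ∈ {-2, 0, 2}.
Local minima of P (where P''>0): P(-4)=-16. Local minima of Q: Q(-2)=-16, Q(2)=-16.
So the global minimum of psi is P(-4) + Q(-2) − 4 = -16 − 16 − 4 = -36, attained at (-4, -2).

-36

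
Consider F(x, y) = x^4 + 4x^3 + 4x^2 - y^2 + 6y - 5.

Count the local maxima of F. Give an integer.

1

F separates as a function of x plus a function of y, so ∇F=0 decouples.
∂F/∂x = 4x(x + 1)(x + 2) = 0 at x ∈ {-2, -1, 0}; ∂F/∂y = -2(y - 3) = 0 at y ∈ {3}.
The Hessian is diagonal: diag(F_xx, F_yy). Second derivatives: F_xx(-2)=8, F_xx(-1)=-4, F_xx(0)=8; F_yy(3)=-2.
Local maxima occur where both diagonal entries negative: (-1, 3). Count: 1.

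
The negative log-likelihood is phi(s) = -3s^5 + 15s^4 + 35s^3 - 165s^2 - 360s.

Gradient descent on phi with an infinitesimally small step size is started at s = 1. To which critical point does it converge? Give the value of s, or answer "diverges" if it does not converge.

phi'(s) = -15(s - 4)(s - 3)(s + 1)(s + 2), so phi'(1) = -540.
Gradient descent moves in the -phi' direction, i.e. s is increasing.
The nearest critical point in that direction is s = 3, where phi'' = 300 > 0 (a local minimum). The iterate converges there.

3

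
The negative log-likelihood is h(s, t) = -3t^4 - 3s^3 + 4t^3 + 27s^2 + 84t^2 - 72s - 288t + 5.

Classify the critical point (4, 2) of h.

The mixed partial ∂²h/∂s∂t is 0, so the Hessian at any point is diag(h_ss, h_tt) = diag(18(-s + 3), 12(-3t^2 + 2t + 14)).
At (4, 2): H = diag(-18, 72).
The eigenvalues have opposite signs, so H is indefinite: a saddle point.

saddle point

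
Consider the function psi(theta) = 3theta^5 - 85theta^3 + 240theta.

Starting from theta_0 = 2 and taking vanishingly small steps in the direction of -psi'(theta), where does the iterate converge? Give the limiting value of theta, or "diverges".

psi'(theta) = 15(theta - 4)(theta - 1)(theta + 1)(theta + 4), so psi'(2) = -540.
Gradient descent moves in the -psi' direction, i.e. theta is increasing.
The nearest critical point in that direction is theta = 4, where psi'' = 1800 > 0 (a local minimum). The iterate converges there.

4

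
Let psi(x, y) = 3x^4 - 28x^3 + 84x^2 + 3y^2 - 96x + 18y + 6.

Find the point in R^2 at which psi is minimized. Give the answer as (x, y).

(4, -3)

psi(x,y) separates as P(x) + Q(y) + 6, so its minimum is min P + min Q + 6.
P'(x) = 12(x - 4)(x - 2)(x - 1) vanishes at x ∈ {1, 2, 4}; Q'(y) = 6y + 18 vanishes at y ∈ {-3}.
Local minima of P (where P''>0): P(1)=-37, P(4)=-64. Local minima of Q: Q(-3)=-27.
So the global minimum of psi is P(4) + Q(-3) + 6 = -64 − 27 + 6 = -85, attained at (4, -3).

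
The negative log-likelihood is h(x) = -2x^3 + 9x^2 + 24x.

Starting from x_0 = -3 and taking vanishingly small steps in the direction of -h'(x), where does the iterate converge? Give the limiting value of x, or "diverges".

-1

h'(x) = -6(x - 4)(x + 1), so h'(-3) = -84.
Gradient descent moves in the -h' direction, i.e. x is increasing.
The nearest critical point in that direction is x = -1, where h'' = 30 > 0 (a local minimum). The iterate converges there.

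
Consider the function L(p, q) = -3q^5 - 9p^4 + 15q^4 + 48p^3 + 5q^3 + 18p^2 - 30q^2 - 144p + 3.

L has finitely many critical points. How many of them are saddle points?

6

L separates as a function of p plus a function of q, so ∇L=0 decouples.
∂L/∂p = -36(p - 4)(p - 1)(p + 1) = 0 at p ∈ {-1, 1, 4}; ∂L/∂q = -15q(q - 4)(q - 1)(q + 1) = 0 at q ∈ {-1, 0, 1, 4}.
The Hessian is diagonal: diag(L_pp, L_qq). Second derivatives: L_pp(-1)=-360, L_pp(1)=216, L_pp(4)=-540; L_qq(-1)=150, L_qq(0)=-60, L_qq(1)=90, L_qq(4)=-900.
Saddle points occur where the two diagonal entries have opposite signs: (-1, -1), (-1, 1), (1, 0), (1, 4), (4, -1), (4, 1). Count: 6.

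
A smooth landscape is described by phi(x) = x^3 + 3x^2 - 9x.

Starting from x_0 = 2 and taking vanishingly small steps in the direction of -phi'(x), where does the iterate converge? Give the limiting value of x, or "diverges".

1

phi'(x) = 3(x - 1)(x + 3), so phi'(2) = 15.
Gradient descent moves in the -phi' direction, i.e. x is decreasing.
The nearest critical point in that direction is x = 1, where phi'' = 12 > 0 (a local minimum). The iterate converges there.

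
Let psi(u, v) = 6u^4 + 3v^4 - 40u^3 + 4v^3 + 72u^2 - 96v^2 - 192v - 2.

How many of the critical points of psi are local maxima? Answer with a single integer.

1

psi separates as a function of u plus a function of v, so ∇psi=0 decouples.
∂psi/∂u = 24u(u - 3)(u - 2) = 0 at u ∈ {0, 2, 3}; ∂psi/∂v = 12(v - 4)(v + 1)(v + 4) = 0 at v ∈ {-4, -1, 4}.
The Hessian is diagonal: diag(psi_uu, psi_vv). Second derivatives: psi_uu(0)=144, psi_uu(2)=-48, psi_uu(3)=72; psi_vv(-4)=288, psi_vv(-1)=-180, psi_vv(4)=480.
Local maxima occur where both diagonal entries negative: (2, -1). Count: 1.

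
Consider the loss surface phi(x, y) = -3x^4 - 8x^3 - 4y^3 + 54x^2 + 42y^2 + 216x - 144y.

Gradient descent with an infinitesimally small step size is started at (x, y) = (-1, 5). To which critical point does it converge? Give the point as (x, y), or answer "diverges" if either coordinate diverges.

diverges

phi is separable, so gradient descent decouples: x follows -∂phi/∂x, y follows -∂phi/∂y.
∂phi/∂x = -12(x - 3)(x + 2)(x + 3); at x=-1 this is 96, so x decreases.
∂phi/∂y = -12(y - 4)(y - 3); at y=5 this is -24, so y increases.
The y-coordinate has no critical point in that direction and runs off to infinity.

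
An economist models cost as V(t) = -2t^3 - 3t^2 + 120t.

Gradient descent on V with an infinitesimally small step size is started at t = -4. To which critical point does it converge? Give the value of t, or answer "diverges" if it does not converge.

-5

V'(t) = -6(t - 4)(t + 5), so V'(-4) = 48.
Gradient descent moves in the -V' direction, i.e. t is decreasing.
The nearest critical point in that direction is t = -5, where V'' = 54 > 0 (a local minimum). The iterate converges there.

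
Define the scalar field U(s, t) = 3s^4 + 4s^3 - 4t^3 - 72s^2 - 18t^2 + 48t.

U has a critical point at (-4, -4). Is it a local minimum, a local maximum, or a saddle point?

The mixed partial ∂²U/∂s∂t is 0, so the Hessian at any point is diag(U_ss, U_tt) = diag(12(3s^2 + 2s - 12), -12(2t + 3)).
At (-4, -4): H = diag(336, 60).
Both eigenvalues are positive, so H is positive definite: a local minimum.

local minimum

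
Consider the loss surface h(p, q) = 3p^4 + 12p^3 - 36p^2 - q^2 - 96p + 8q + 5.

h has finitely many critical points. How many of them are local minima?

0

h separates as a function of p plus a function of q, so ∇h=0 decouples.
∂h/∂p = 12(p - 2)(p + 1)(p + 4) = 0 at p ∈ {-4, -1, 2}; ∂h/∂q = -2(q - 4) = 0 at q ∈ {4}.
The Hessian is diagonal: diag(h_pp, h_qq). Second derivatives: h_pp(-4)=216, h_pp(-1)=-108, h_pp(2)=216; h_qq(4)=-2.
Local minima occur where both diagonal entries positive: none. Count: 0.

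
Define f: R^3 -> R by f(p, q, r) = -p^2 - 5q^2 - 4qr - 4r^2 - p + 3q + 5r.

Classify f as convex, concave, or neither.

concave

f is quadratic, so its Hessian is the constant matrix H = [[-2, 0, 0], [0, -10, -4], [0, -4, -8]].
Leading principal minors: -2, 20, -128.
Signs alternate −, +, − ⇒ H ≺ 0 ⇒ concave.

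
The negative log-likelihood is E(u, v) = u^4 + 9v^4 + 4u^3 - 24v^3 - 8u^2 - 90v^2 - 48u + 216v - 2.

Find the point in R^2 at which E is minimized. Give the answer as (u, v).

(2, -2)

E(u,v) separates as P(u) + Q(v) − 2, so its minimum is min P + min Q − 2.
P'(u) = 4(u - 2)(u + 2)(u + 3) vanishes at u ∈ {-3, -2, 2}; Q'(v) = 36(v - 3)(v - 1)(v + 2) vanishes at v ∈ {-2, 1, 3}.
Local minima of P (where P''>0): P(-3)=45, P(2)=-80. Local minima of Q: Q(-2)=-456, Q(3)=-81.
So the global minimum of E is P(2) + Q(-2) − 2 = -80 − 456 − 2 = -538, attained at (2, -2).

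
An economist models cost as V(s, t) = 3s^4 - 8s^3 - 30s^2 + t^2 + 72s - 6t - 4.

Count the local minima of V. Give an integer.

2

V separates as a function of s plus a function of t, so ∇V=0 decouples.
∂V/∂s = 12(s - 3)(s - 1)(s + 2) = 0 at s ∈ {-2, 1, 3}; ∂V/∂t = 2(t - 3) = 0 at t ∈ {3}.
The Hessian is diagonal: diag(V_ss, V_tt). Second derivatives: V_ss(-2)=180, V_ss(1)=-72, V_ss(3)=120; V_tt(3)=2.
Local minima occur where both diagonal entries positive: (-2, 3), (3, 3). Count: 2.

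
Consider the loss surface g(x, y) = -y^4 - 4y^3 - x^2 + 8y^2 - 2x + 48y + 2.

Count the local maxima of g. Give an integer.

g separates as a function of x plus a function of y, so ∇g=0 decouples.
∂g/∂x = -2(x + 1) = 0 at x ∈ {-1}; ∂g/∂y = -4(y - 2)(y + 2)(y + 3) = 0 at y ∈ {-3, -2, 2}.
The Hessian is diagonal: diag(g_xx, g_yy). Second derivatives: g_xx(-1)=-2; g_yy(-3)=-20, g_yy(-2)=16, g_yy(2)=-80.
Local maxima occur where both diagonal entries negative: (-1, -3), (-1, 2). Count: 2.

2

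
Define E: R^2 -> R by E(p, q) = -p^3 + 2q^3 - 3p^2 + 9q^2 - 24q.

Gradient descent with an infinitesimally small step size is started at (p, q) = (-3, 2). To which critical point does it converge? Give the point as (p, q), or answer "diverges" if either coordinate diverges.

(-2, 1)

E is separable, so gradient descent decouples: p follows -∂E/∂p, q follows -∂E/∂q.
∂E/∂p = -3p(p + 2); at p=-3 this is -9, so p increases.
∂E/∂q = 6(q - 1)(q + 4); at q=2 this is 36, so q decreases.
p converges to its nearest critical value -2 (a local min of the p-part); q converges to 1. The iterate converges to (-2, 1).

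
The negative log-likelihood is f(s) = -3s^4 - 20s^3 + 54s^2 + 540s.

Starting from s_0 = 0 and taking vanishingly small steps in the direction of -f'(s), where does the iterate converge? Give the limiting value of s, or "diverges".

f'(s) = -12(s - 3)(s + 3)(s + 5), so f'(0) = 540.
Gradient descent moves in the -f' direction, i.e. s is decreasing.
The nearest critical point in that direction is s = -3, where f'' = 144 > 0 (a local minimum). The iterate converges there.

-3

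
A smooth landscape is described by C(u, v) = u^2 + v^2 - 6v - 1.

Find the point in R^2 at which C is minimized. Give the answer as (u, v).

C(u,v) separates as P(u) + Q(v) − 1, so its minimum is min P + min Q − 1.
P'(u) = 2u vanishes at u ∈ {0}; Q'(v) = 2v - 6 vanishes at v ∈ {3}.
Local minima of P (where P''>0): P(0)=0. Local minima of Q: Q(3)=-9.
So the global minimum of C is P(0) + Q(3) − 1 = 0 − 9 − 1 = -10, attained at (0, 3).

(0, 3)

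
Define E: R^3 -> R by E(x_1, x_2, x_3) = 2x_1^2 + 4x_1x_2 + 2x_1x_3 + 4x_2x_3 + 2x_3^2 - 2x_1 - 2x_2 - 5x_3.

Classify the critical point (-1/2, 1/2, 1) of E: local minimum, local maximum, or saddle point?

saddle point

The Hessian is constant: H = [[4, 4, 2], [4, 0, 4], [2, 4, 4]].
Leading principal minors: Δ₁ = 4, Δ₂ = -16, Δ₃ = -64.
The minors fit neither the all-positive nor the alternating-sign pattern, so H is indefinite: a saddle point.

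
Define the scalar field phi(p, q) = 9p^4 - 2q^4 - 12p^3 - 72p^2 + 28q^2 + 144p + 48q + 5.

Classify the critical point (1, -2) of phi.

The mixed partial ∂²phi/∂p∂q is 0, so the Hessian at any point is diag(phi_pp, phi_qq) = diag(36(3p^2 - 2p - 4), 8(-3q^2 + 7)).
At (1, -2): H = diag(-108, -40).
Both eigenvalues are negative, so H is negative definite: a local maximum.

local maximum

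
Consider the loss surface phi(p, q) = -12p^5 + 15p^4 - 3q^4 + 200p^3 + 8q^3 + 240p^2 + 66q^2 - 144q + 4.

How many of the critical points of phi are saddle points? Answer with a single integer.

6

phi separates as a function of p plus a function of q, so ∇phi=0 decouples.
∂phi/∂p = -60p(p - 4)(p + 1)(p + 2) = 0 at p ∈ {-2, -1, 0, 4}; ∂phi/∂q = -12(q - 4)(q - 1)(q + 3) = 0 at q ∈ {-3, 1, 4}.
The Hessian is diagonal: diag(phi_pp, phi_qq). Second derivatives: phi_pp(-2)=720, phi_pp(-1)=-300, phi_pp(0)=480, phi_pp(4)=-7200; phi_qq(-3)=-336, phi_qq(1)=144, phi_qq(4)=-252.
Saddle points occur where the two diagonal entries have opposite signs: (-2, -3), (-2, 4), (-1, 1), (0, -3), (0, 4), (4, 1). Count: 6.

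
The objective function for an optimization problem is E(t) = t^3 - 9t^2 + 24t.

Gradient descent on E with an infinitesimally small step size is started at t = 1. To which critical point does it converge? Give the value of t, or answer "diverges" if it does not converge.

diverges

E'(t) = 3(t - 4)(t - 2), so E'(1) = 9.
Gradient descent moves in the -E' direction, i.e. t is decreasing.
There is no critical point below t=1, and E' keeps the same sign, so the iterate runs off to −∞.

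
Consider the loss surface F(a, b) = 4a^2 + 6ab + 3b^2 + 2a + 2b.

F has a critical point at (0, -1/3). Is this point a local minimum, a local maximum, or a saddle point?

local minimum

The Hessian of F is constant: H = [[8, 6], [6, 6]].
det(H) = 8·6 − 6² = 12.
det(H) > 0 and tr(H) = 14 > 0, so H is positive definite and the point is a local minimum.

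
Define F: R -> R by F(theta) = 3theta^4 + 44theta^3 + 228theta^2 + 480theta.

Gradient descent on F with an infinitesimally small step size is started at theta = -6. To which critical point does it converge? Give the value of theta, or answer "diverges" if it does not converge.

-5

F'(theta) = 12(theta + 2)(theta + 4)(theta + 5), so F'(-6) = -96.
Gradient descent moves in the -F' direction, i.e. theta is increasing.
The nearest critical point in that direction is theta = -5, where F'' = 36 > 0 (a local minimum). The iterate converges there.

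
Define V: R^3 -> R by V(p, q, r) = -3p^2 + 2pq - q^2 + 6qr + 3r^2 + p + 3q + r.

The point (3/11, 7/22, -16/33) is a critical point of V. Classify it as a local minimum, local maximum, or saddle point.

The Hessian is constant: H = [[-6, 2, 0], [2, -2, 6], [0, 6, 6]].
Leading principal minors: Δ₁ = -6, Δ₂ = 8, Δ₃ = 264.
The minors fit neither the all-positive nor the alternating-sign pattern, so H is indefinite: a saddle point.

saddle point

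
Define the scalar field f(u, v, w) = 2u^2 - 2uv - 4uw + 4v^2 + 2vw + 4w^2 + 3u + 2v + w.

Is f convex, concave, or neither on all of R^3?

f is quadratic, so its Hessian is the constant matrix H = [[4, -2, -4], [-2, 8, 2], [-4, 2, 8]].
Leading principal minors: 4, 28, 112.
All positive ⇒ H ≻ 0 ⇒ convex.

convex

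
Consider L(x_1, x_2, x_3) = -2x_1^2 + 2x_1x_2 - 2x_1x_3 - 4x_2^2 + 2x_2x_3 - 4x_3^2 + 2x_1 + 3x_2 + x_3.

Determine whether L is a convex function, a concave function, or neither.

concave

L is quadratic, so its Hessian is the constant matrix H = [[-4, 2, -2], [2, -8, 2], [-2, 2, -8]].
Leading principal minors: -4, 28, -192.
Signs alternate −, +, − ⇒ H ≺ 0 ⇒ concave.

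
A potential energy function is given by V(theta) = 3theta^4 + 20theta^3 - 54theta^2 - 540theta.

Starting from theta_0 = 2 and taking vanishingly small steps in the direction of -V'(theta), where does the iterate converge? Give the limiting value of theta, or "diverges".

3

V'(theta) = 12(theta - 3)(theta + 3)(theta + 5), so V'(2) = -420.
Gradient descent moves in the -V' direction, i.e. theta is increasing.
The nearest critical point in that direction is theta = 3, where V'' = 576 > 0 (a local minimum). The iterate converges there.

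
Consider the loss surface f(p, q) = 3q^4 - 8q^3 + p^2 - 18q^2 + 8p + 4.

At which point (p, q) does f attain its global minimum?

(-4, 3)

f(p,q) separates as A(p) + B(q) + 4, so its minimum is min A + min B + 4.
A'(p) = 2p + 8 vanishes at p ∈ {-4}; B'(q) = 12q(q - 3)(q + 1) vanishes at q ∈ {-1, 0, 3}.
Local minima of A (where A''>0): A(-4)=-16. Local minima of B: B(-1)=-7, B(3)=-135.
So the global minimum of f is A(-4) + B(3) + 4 = -16 − 135 + 4 = -147, attained at (-4, 3).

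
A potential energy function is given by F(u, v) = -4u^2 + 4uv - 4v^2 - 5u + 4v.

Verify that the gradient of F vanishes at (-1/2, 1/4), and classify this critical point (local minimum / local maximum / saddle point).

∇F = (-8u + 4v - 5, 4u - 8v + 4); substituting (-1/2, 1/4) gives ∇F = (0, 0), so (-1/2, 1/4) is indeed a critical point.
The Hessian of F is constant: H = [[-8, 4], [4, -8]].
det(H) = (-8)·(-8) − 4² = 48.
det(H) > 0 and tr(H) = -16 < 0, so H is negative definite and the point is a local maximum.

local maximum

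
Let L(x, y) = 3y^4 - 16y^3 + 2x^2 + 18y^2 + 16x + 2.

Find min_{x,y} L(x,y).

-57

L(x,y) separates as P(x) + Q(y) + 2, so its minimum is min P + min Q + 2.
P'(x) = 4x + 16 vanishes at x ∈ {-4}; Q'(y) = 12y(y - 3)(y - 1) vanishes at y ∈ {0, 1, 3}.
Local minima of P (where P''>0): P(-4)=-32. Local minima of Q: Q(0)=0, Q(3)=-27.
So the global minimum of L is P(-4) + Q(3) + 2 = -32 − 27 + 2 = -57, attained at (-4, 3).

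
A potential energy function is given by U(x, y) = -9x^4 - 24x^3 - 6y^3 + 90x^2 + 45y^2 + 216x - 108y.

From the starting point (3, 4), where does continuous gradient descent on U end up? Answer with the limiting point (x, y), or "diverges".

U is separable, so gradient descent decouples: x follows -∂U/∂x, y follows -∂U/∂y.
∂U/∂x = -36(x - 2)(x + 1)(x + 3); at x=3 this is -864, so x increases.
∂U/∂y = -18(y - 3)(y - 2); at y=4 this is -36, so y increases.
The x-coordinate has no critical point in that direction and runs off to infinity.

diverges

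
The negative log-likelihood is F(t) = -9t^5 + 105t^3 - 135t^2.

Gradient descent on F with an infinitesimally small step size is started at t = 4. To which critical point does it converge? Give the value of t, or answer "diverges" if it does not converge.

F'(t) = -45t(t - 2)(t - 1)(t + 3), so F'(4) = -7560.
Gradient descent moves in the -F' direction, i.e. t is increasing.
There is no critical point above t=4, and F' keeps the same sign, so the iterate runs off to +∞.

diverges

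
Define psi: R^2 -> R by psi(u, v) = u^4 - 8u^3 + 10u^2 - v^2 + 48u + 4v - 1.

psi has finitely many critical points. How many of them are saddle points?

psi separates as a function of u plus a function of v, so ∇psi=0 decouples.
∂psi/∂u = 4(u - 4)(u - 3)(u + 1) = 0 at u ∈ {-1, 3, 4}; ∂psi/∂v = -2(v - 2) = 0 at v ∈ {2}.
The Hessian is diagonal: diag(psi_uu, psi_vv). Second derivatives: psi_uu(-1)=80, psi_uu(3)=-16, psi_uu(4)=20; psi_vv(2)=-2.
Saddle points occur where the two diagonal entries have opposite signs: (-1, 2), (4, 2). Count: 2.

2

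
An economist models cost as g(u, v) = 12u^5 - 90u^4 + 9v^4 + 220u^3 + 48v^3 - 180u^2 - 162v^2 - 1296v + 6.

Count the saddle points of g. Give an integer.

g separates as a function of u plus a function of v, so ∇g=0 decouples.
∂g/∂u = 60u(u - 3)(u - 2)(u - 1) = 0 at u ∈ {0, 1, 2, 3}; ∂g/∂v = 36(v - 3)(v + 3)(v + 4) = 0 at v ∈ {-4, -3, 3}.
The Hessian is diagonal: diag(g_uu, g_vv). Second derivatives: g_uu(0)=-360, g_uu(1)=120, g_uu(2)=-120, g_uu(3)=360; g_vv(-4)=252, g_vv(-3)=-216, g_vv(3)=1512.
Saddle points occur where the two diagonal entries have opposite signs: (0, -4), (0, 3), (1, -3), (2, -4), (2, 3), (3, -3). Count: 6.

6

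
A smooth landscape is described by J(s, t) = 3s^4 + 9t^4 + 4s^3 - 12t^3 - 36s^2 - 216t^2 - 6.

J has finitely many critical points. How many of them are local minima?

4

J separates as a function of s plus a function of t, so ∇J=0 decouples.
∂J/∂s = 12s(s - 2)(s + 3) = 0 at s ∈ {-3, 0, 2}; ∂J/∂t = 36t(t - 4)(t + 3) = 0 at t ∈ {-3, 0, 4}.
The Hessian is diagonal: diag(J_ss, J_tt). Second derivatives: J_ss(-3)=180, J_ss(0)=-72, J_ss(2)=120; J_tt(-3)=756, J_tt(0)=-432, J_tt(4)=1008.
Local minima occur where both diagonal entries positive: (-3, -3), (-3, 4), (2, -3), (2, 4). Count: 4.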